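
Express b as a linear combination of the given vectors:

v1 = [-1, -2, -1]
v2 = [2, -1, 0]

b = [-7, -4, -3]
c1 = 3, c2 = -2

b = 3·v1 + -2·v2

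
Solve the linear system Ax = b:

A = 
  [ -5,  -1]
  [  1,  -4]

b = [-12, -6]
x = [2, 2]

Row reduce the augmented matrix [A|b]:
R2 → R2 + (1/5)·R1
REF = 
  [   -5,    -1,   -12]
  [    0, -21/5, -42/5]

Back-substitution:
x₂ = (-42/5) / (-21/5) = 2
x₁ = (-12 - (-1)(2)) / (-5) = 2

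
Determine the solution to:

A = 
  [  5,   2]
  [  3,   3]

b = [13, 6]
x = [3, -1]

Row reduce the augmented matrix [A|b]:
R2 → R2 - (3/5)·R1
REF = 
  [   5,    2,   13]
  [   0,  9/5, -9/5]

Back-substitution:
x₂ = (-9/5) / (9/5) = -1
x₁ = (13 - (2)(-1)) / 5 = 3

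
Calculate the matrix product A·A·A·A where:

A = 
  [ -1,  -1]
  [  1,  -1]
A² = A·A:
A²[1,1] = (-1)(-1) + (-1)(1) = 0
A²[1,2] = (-1)(-1) + (-1)(-1) = 2
A²[2,1] = (1)(-1) + (-1)(1) = -2
A²[2,2] = (1)(-1) + (-1)(-1) = 0
A² = 
  [  0,   2]
  [ -2,   0]

A^3 = A^2·A:
A^3[1,1] = (0)(-1) + (2)(1) = 2
A^3[1,2] = (0)(-1) + (2)(-1) = -2
A^3[2,1] = (-2)(-1) + (0)(1) = 2
A^3[2,2] = (-2)(-1) + (0)(-1) = 2
A^3 = 
  [  2,  -2]
  [  2,   2]

A^4 = A^3·A:
A^4[1,1] = (2)(-1) + (-2)(1) = -4
A^4[1,2] = (2)(-1) + (-2)(-1) = 0
A^4[2,1] = (2)(-1) + (2)(1) = 0
A^4[2,2] = (2)(-1) + (2)(-1) = -4
A^4 = 
  [ -4,   0]
  [  0,  -4]

Therefore
A^4 = 
  [ -4,   0]
  [  0,  -4]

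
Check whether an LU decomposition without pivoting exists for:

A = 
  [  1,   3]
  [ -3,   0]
Yes.
A[1,1] = 1 ≠ 0, so Gaussian elimination proceeds without a row swap: multiplier ℓ₂₁ = (-3)/(1) = -3, and U[2,2] = 0 - (-3)(3) = 9.
L = 
  [  1,   0]
  [ -3,   1]
U = 
  [  1,   3]
  [  0,   9]
Check row 2 of LU: [(-3)(1), (-3)(3) + 9] = [-3, 0] = row 2 of A ✓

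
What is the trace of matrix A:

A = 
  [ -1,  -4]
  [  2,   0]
-1

tr(A) = -1 + 0 = -1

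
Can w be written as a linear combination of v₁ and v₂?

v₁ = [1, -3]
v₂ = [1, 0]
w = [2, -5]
Yes

Form the augmented matrix and row-reduce:
[v₁|v₂|w] = 
  [  1,   1,   2]
  [ -3,   0,  -5]
R2 → R2 + (3)·R1
REF = 
  [  1,   1,   2]
  [  0,   3,   1]

No row of the form [0 0 | nonzero], so the system is consistent. Back-substitution gives c₁ = 5/3, c₂ = 1/3: w = (5/3)·v₁ + (1/3)·v₂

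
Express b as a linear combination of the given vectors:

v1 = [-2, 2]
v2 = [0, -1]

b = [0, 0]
c1 = 0, c2 = 0

b = 0·v1 + 0·v2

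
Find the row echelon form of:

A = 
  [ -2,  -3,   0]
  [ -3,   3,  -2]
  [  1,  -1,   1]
Row operations:
R2 → R2 - (3/2)·R1
R3 → R3 + (1/2)·R1
R3 → R3 + (1/3)·R2

Resulting echelon form:
REF = 
  [  -2,   -3,    0]
  [   0, 15/2,   -2]
  [   0,    0,  1/3]

Rank = 3 (number of non-zero pivot rows).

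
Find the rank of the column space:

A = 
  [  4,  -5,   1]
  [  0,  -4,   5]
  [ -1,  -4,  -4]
dim(Col(A)) = 3

Row reduce:
R3 → R3 + (1/4)·R1
R3 → R3 - (21/16)·R2
REF = 
  [      4,      -5,       1]
  [      0,      -4,       5]
  [      0,       0, -165/16]
Pivot columns: 1, 2, 3 → 3 pivots.
dim(Col(A)) = number of pivot columns = 3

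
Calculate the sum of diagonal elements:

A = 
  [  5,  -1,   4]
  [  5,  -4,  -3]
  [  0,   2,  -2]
-1

tr(A) = 5 + -4 + -2 = -1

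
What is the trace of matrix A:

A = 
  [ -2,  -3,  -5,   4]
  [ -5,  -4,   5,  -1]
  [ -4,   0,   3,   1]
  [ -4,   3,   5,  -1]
-4

tr(A) = -2 + -4 + 3 + -1 = -4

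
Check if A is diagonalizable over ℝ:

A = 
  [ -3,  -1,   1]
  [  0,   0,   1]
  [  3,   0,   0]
No

Characteristic polynomial: det(λI - A) = λ³ + 3λ² - 3λ + 3
By the rational root theorem any rational root is an integer dividing 3; none of those is a root, so p(λ) has no rational roots and hence (being an irreducible cubic) no repeated roots.
Discriminant of the cubic: Δ = -864
Δ < 0 ⇒ one real eigenvalue and a complex-conjugate pair: λ ≈ -3.951, 0.4757 + 0.73i, 0.4757 - 0.73i
Has complex eigenvalues (not diagonalizable over ℝ).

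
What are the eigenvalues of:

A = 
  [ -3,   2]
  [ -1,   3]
λ = √7, -√7  (≈ 2.646, -2.646)

tr(A) = 0, det(A) = -7
Characteristic polynomial: λ² - tr(A)λ + det(A) = λ² - 7
λ² - 7 = 0  ⇒  λ = (0 ± √((0)² - 4·(-7)))/2 = (0 ± √(28))/2
  = √7,  -√7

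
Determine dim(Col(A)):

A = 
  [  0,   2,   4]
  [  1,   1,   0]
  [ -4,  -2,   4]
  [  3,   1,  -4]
dim(Col(A)) = 2

Row reduce:
Swap R1 ↔ R2
R3 → R3 + (4)·R1
R4 → R4 - (3)·R1
R3 → R3 - (1)·R2
R4 → R4 + (1)·R2
REF = 
  [  1,   1,   0]
  [  0,   2,   4]
  [  0,   0,   0]
  [  0,   0,   0]
Pivot columns: 1, 2 → 2 pivots.
dim(Col(A)) = number of pivot columns = 2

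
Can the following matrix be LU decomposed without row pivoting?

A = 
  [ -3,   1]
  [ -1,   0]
Yes.
A[1,1] = -3 ≠ 0, so Gaussian elimination proceeds without a row swap: multiplier ℓ₂₁ = (-1)/(-3) = 1/3, and U[2,2] = 0 - (1/3)(1) = -1/3.
L = 
  [  1,   0]
  [1/3,   1]
U = 
  [  -3,    1]
  [   0, -1/3]
Check row 2 of LU: [(1/3)(-3), (1/3)(1) + (-1/3)] = [-1, 0] = row 2 of A ✓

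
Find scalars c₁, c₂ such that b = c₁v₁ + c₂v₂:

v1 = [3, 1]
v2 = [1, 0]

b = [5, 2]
c1 = 2, c2 = -1

b = 2·v1 + -1·v2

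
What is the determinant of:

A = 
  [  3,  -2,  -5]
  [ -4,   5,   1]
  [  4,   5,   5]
Cofactor expansion along row 1:
det(A) = (3)·((5)(5) - (1)(5)) - (-2)·((-4)(5) - (1)(4)) + (-5)·((-4)(5) - (5)(4))
  = (3)(20) - (-2)(-24) + (-5)(-40)
  = 212

det(A) = 212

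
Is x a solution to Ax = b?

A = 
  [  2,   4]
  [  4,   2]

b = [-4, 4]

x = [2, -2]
Yes

Ax = [-4, 4] = b ✓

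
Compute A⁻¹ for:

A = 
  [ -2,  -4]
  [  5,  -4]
det(A) = (-2)(-4) - (-4)(5) = 28
For a 2×2 matrix, A⁻¹ = (1/det(A)) · [[d, -b], [-c, a]]
    = (1/28) · [[-4, 4], [-5, -2]]

A⁻¹ = 
  [ -1/7,   1/7]
  [-5/28, -1/14]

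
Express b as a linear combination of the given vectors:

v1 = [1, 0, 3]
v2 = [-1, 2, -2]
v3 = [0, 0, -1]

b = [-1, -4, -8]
c1 = -3, c2 = -2, c3 = 3

b = -3·v1 + -2·v2 + 3·v3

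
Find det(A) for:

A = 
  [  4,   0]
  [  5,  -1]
For a 2×2 matrix, det = ad - bc = (4)(-1) - (0)(5) = -4

det(A) = -4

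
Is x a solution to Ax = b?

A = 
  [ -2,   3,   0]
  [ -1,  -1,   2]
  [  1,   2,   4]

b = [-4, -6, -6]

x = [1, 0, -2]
No

Ax = [-2, -5, -7] ≠ b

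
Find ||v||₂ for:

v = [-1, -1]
1.414

||v||₂ = √((-1)² + (-1)²) = √2 = 1.414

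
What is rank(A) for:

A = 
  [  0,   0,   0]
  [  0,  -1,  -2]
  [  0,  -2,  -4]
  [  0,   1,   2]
rank(A) = 1

Row reduce:
Swap R1 ↔ R2
R3 → R3 - (2)·R1
R4 → R4 + (1)·R1
REF = 
  [  0,  -1,  -2]
  [  0,   0,   0]
  [  0,   0,   0]
  [  0,   0,   0]
Pivot columns: 2 → 1 pivot.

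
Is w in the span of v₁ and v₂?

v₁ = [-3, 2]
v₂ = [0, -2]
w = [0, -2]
Yes

Form the augmented matrix and row-reduce:
[v₁|v₂|w] = 
  [ -3,   0,   0]
  [  2,  -2,  -2]
R2 → R2 + (2/3)·R1
REF = 
  [ -3,   0,   0]
  [  0,  -2,  -2]

No row of the form [0 0 | nonzero], so the system is consistent. Back-substitution gives c₁ = 0, c₂ = 1: w = (0)·v₁ + (1)·v₂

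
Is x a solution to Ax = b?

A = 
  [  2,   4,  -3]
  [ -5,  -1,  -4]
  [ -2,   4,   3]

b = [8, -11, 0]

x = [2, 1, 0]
Yes

Ax = [8, -11, 0] = b ✓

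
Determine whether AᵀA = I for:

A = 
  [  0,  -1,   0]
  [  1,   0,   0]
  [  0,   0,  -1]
Yes

AᵀA = 
  [  1,   0,   0]
  [  0,   1,   0]
  [  0,   0,   1]
= I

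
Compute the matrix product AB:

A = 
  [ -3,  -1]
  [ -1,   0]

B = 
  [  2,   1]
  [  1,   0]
A is 2×2 and B is 2×2, so AB is 2×2. Each entry is (row of A)·(column of B):
AB[1,1] = (-3)(2) + (-1)(1) = -7
AB[1,2] = (-3)(1) + (-1)(0) = -3
AB[2,1] = (-1)(2) + (0)(1) = -2
AB[2,2] = (-1)(1) + (0)(0) = -1

AB = 
  [ -7,  -3]
  [ -2,  -1]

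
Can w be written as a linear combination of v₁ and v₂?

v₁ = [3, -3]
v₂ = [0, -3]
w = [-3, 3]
Yes

Form the augmented matrix and row-reduce:
[v₁|v₂|w] = 
  [  3,   0,  -3]
  [ -3,  -3,   3]
R2 → R2 + (1)·R1
REF = 
  [  3,   0,  -3]
  [  0,  -3,   0]

No row of the form [0 0 | nonzero], so the system is consistent. Back-substitution gives c₁ = -1, c₂ = 0: w = (-1)·v₁ + (0)·v₂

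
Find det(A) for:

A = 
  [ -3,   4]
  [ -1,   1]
1

For a 2×2 matrix, det = ad - bc = (-3)(1) - (4)(-1) = 1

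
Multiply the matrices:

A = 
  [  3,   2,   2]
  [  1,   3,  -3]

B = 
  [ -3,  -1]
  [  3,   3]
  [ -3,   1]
A is 2×3 and B is 3×2, so AB is 2×2. Each entry is (row of A)·(column of B):
AB[1,1] = (3)(-3) + (2)(3) + (2)(-3) = -9
AB[1,2] = (3)(-1) + (2)(3) + (2)(1) = 5
AB[2,1] = (1)(-3) + (3)(3) + (-3)(-3) = 15
AB[2,2] = (1)(-1) + (3)(3) + (-3)(1) = 5

AB = 
  [ -9,   5]
  [ 15,   5]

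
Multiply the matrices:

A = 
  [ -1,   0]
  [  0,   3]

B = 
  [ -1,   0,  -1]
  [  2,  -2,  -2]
AB = 
  [  1,   0,   1]
  [  6,  -6,  -6]

A is 2×2 and B is 2×3, so AB is 2×3. Each entry is (row of A)·(column of B):
AB[1,1] = (-1)(-1) + (0)(2) = 1
AB[1,2] = (-1)(0) + (0)(-2) = 0
AB[1,3] = (-1)(-1) + (0)(-2) = 1
AB[2,1] = (0)(-1) + (3)(2) = 6
AB[2,2] = (0)(0) + (3)(-2) = -6
AB[2,3] = (0)(-1) + (3)(-2) = -6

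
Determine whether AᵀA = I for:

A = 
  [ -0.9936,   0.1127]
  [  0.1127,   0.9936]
Yes

AᵀA = 
  [  0.9999,   0]
  [  0,   0.9999]
≈ I (equal to I up to the 4-dp rounding of the entries)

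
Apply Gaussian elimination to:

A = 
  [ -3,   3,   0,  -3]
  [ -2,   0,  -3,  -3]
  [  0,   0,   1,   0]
Row operations:
R2 → R2 - (2/3)·R1

Resulting echelon form:
REF = 
  [ -3,   3,   0,  -3]
  [  0,  -2,  -3,  -1]
  [  0,   0,   1,   0]

Rank = 3 (number of non-zero pivot rows).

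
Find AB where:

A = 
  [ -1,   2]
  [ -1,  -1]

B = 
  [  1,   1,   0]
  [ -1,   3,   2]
A is 2×2 and B is 2×3, so AB is 2×3. Each entry is (row of A)·(column of B):
AB[1,1] = (-1)(1) + (2)(-1) = -3
AB[1,2] = (-1)(1) + (2)(3) = 5
AB[1,3] = (-1)(0) + (2)(2) = 4
AB[2,1] = (-1)(1) + (-1)(-1) = 0
AB[2,2] = (-1)(1) + (-1)(3) = -4
AB[2,3] = (-1)(0) + (-1)(2) = -2

AB = 
  [ -3,   5,   4]
  [  0,  -4,  -2]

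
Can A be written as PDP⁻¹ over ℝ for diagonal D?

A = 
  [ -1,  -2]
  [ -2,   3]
Yes

tr(A) = 2, det(A) = -7
Characteristic polynomial: λ² - tr(A)λ + det(A) = λ² - 2λ - 7
λ² - 2λ - 7 = 0  ⇒  λ = (2 ± √((-2)² - 4·(-7)))/2 = (2 ± √(32))/2
  = 1 + 2√2,  1 - 2√2
Eigenvalues: 1 + 2√2, 1 - 2√2  (≈ 3.828, -1.828)
The two irrational eigenvalues are distinct (simple), so each has alg. mult. = geom. mult. = 1.
Sum of geometric multiplicities equals n, so A has n independent eigenvectors.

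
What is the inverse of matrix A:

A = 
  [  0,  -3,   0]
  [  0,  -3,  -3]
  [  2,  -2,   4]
det(A) = (0)·((-3)(4) - (-3)(-2)) - (-3)·((0)(4) - (-3)(2)) + (0)·((0)(-2) - (-3)(2))
  = (0)(-18) - (-3)(6) + (0)(6)
  = 18
det(A) = 18 ≠ 0, so A is invertible.

Cofactors Cᵢⱼ = (-1)ⁱ⁺ʲ·Mᵢⱼ:
C = 
  [-18,  -6,   6]
  [ 12,   0,  -6]
  [  9,   0,   0]

adj(A) = Cᵀ:
adj(A) = 
  [-18,  12,   9]
  [ -6,   0,   0]
  [  6,  -6,   0]

A⁻¹ = (1/18) · adj(A):
A⁻¹ = 
  [  -1,  2/3,  1/2]
  [-1/3,    0,    0]
  [ 1/3, -1/3,    0]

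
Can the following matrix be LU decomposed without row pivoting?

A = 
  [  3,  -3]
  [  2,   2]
Yes.
A[1,1] = 3 ≠ 0, so Gaussian elimination proceeds without a row swap: multiplier ℓ₂₁ = (2)/(3) = 2/3, and U[2,2] = 2 - (2/3)(-3) = 4.
L = 
  [  1,   0]
  [2/3,   1]
U = 
  [  3,  -3]
  [  0,   4]
Check row 2 of LU: [(2/3)(3), (2/3)(-3) + 4] = [2, 2] = row 2 of A ✓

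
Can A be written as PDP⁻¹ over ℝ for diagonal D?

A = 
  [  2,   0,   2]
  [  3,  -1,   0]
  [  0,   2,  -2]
No

Characteristic polynomial: det(λI - A) = λ³ + λ² - 4λ - 16
By the rational root theorem any rational root is an integer dividing 16; none of those is a root, so p(λ) has no rational roots and hence (being an irreducible cubic) no repeated roots.
Discriminant of the cubic: Δ = -5424
Δ < 0 ⇒ one real eigenvalue and a complex-conjugate pair: λ ≈ 2.693, -1.846 + 1.592i, -1.846 - 1.592i
Has complex eigenvalues (not diagonalizable over ℝ).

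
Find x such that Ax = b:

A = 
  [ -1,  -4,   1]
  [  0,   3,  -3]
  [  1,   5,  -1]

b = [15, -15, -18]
Row reduce the augmented matrix [A|b]:
R3 → R3 + (1)·R1
R3 → R3 - (1/3)·R2
REF = 
  [ -1,  -4,   1,  15]
  [  0,   3,  -3, -15]
  [  0,   0,   1,   2]

Back-substitution:
x₃ = 2 / 1 = 2
x₂ = (-15 - (-3)(2)) / 3 = -3
x₁ = (15 - (-4)(-3) - (1)(2)) / (-1) = -1

x = [-1, -3, 2]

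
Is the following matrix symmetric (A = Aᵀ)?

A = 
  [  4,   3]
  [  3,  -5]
Yes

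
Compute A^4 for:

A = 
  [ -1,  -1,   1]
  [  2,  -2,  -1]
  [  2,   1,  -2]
A² = A·A:
A²[1,1] = (-1)(-1) + (-1)(2) + (1)(2) = 1
A²[1,2] = (-1)(-1) + (-1)(-2) + (1)(1) = 4
A²[1,3] = (-1)(1) + (-1)(-1) + (1)(-2) = -2
A²[2,1] = (2)(-1) + (-2)(2) + (-1)(2) = -8
A²[2,2] = (2)(-1) + (-2)(-2) + (-1)(1) = 1
A²[2,3] = (2)(1) + (-2)(-1) + (-1)(-2) = 6
A²[3,1] = (2)(-1) + (1)(2) + (-2)(2) = -4
A²[3,2] = (2)(-1) + (1)(-2) + (-2)(1) = -6
A²[3,3] = (2)(1) + (1)(-1) + (-2)(-2) = 5
A² = 
  [  1,   4,  -2]
  [ -8,   1,   6]
  [ -4,  -6,   5]

A^3 = A^2·A:
A^3[1,1] = (1)(-1) + (4)(2) + (-2)(2) = 3
A^3[1,2] = (1)(-1) + (4)(-2) + (-2)(1) = -11
A^3[1,3] = (1)(1) + (4)(-1) + (-2)(-2) = 1
A^3[2,1] = (-8)(-1) + (1)(2) + (6)(2) = 22
A^3[2,2] = (-8)(-1) + (1)(-2) + (6)(1) = 12
A^3[2,3] = (-8)(1) + (1)(-1) + (6)(-2) = -21
A^3[3,1] = (-4)(-1) + (-6)(2) + (5)(2) = 2
A^3[3,2] = (-4)(-1) + (-6)(-2) + (5)(1) = 21
A^3[3,3] = (-4)(1) + (-6)(-1) + (5)(-2) = -8
A^3 = 
  [  3, -11,   1]
  [ 22,  12, -21]
  [  2,  21,  -8]

A^4 = A^3·A:
A^4[1,1] = (3)(-1) + (-11)(2) + (1)(2) = -23
A^4[1,2] = (3)(-1) + (-11)(-2) + (1)(1) = 20
A^4[1,3] = (3)(1) + (-11)(-1) + (1)(-2) = 12
A^4[2,1] = (22)(-1) + (12)(2) + (-21)(2) = -40
A^4[2,2] = (22)(-1) + (12)(-2) + (-21)(1) = -67
A^4[2,3] = (22)(1) + (12)(-1) + (-21)(-2) = 52
A^4[3,1] = (2)(-1) + (21)(2) + (-8)(2) = 24
A^4[3,2] = (2)(-1) + (21)(-2) + (-8)(1) = -52
A^4[3,3] = (2)(1) + (21)(-1) + (-8)(-2) = -3
A^4 = 
  [-23,  20,  12]
  [-40, -67,  52]
  [ 24, -52,  -3]

Therefore
A^4 = 
  [-23,  20,  12]
  [-40, -67,  52]
  [ 24, -52,  -3]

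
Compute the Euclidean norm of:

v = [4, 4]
5.657

||v||₂ = √((4)² + (4)²) = √32 = 5.657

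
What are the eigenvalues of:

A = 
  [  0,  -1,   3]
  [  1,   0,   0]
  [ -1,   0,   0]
Characteristic polynomial: det(λI - A) = λ³ + 4λ
The constant term is 0, so λ = 0 is a root: p(λ) = λ(λ² + 4)
λ² + 4 = 0  ⇒  λ = (0 ± √((0)² - 4·(4)))/2 = (0 ± √(-16))/2
  = 2i,  -2i

λ = 0, 2i, -2i  (≈ 0, 0 + 2i, 0 - 2i)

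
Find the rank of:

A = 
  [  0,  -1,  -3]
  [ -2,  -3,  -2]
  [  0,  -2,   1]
rank(A) = 3

Row reduce:
Swap R1 ↔ R2
R3 → R3 - (2)·R2
REF = 
  [ -2,  -3,  -2]
  [  0,  -1,  -3]
  [  0,   0,   7]
Pivot columns: 1, 2, 3 → 3 pivots.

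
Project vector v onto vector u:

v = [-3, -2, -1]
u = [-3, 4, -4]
v·u = (-3)(-3) + (-2)(4) + (-1)(-4) = 5
u·u = (-3)² + (4)² + (-4)² = 41
proj_u(v) = (v·u / u·u) × u = (5/41) × u

proj_u(v) = [-15/41, 20/41, -20/41]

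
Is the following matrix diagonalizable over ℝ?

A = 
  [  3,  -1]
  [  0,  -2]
Yes

tr(A) = 1, det(A) = -6
Characteristic polynomial: λ² - tr(A)λ + det(A) = λ² - λ - 6
λ² - λ - 6 = (λ + 2)(λ - 3)
Eigenvalues: 3, -2
λ=-2: alg. mult. = 1, geom. mult. = 2 - rank(A - (-2)I) = 2 - 1 = 1
λ=3: alg. mult. = 1, geom. mult. = 2 - rank(A - (3)I) = 2 - 1 = 1
Sum of geometric multiplicities equals n, so A has n independent eigenvectors.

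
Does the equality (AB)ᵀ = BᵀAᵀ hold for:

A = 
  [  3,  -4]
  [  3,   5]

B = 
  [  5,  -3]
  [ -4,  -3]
Yes

(AB)ᵀ = 
  [ 31,  -5]
  [  3, -24]

BᵀAᵀ = 
  [ 31,  -5]
  [  3, -24]

Both sides are equal — this is the standard identity (AB)ᵀ = BᵀAᵀ, which holds for all A, B.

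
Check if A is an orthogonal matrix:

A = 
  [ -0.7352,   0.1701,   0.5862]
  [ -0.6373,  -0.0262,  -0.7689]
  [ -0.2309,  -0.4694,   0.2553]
No

AᵀA = 
  [  1,   0,   0.0001]
  [  0,   0.2500,   0]
  [  0.0001,   0,   1]
≠ I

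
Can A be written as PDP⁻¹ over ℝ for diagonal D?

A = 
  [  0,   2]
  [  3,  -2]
Yes

tr(A) = -2, det(A) = -6
Characteristic polynomial: λ² - tr(A)λ + det(A) = λ² + 2λ - 6
λ² + 2λ - 6 = 0  ⇒  λ = (-2 ± √((2)² - 4·(-6)))/2 = (-2 ± √(28))/2
  = -1 + √7,  -1 - √7
Eigenvalues: -1 + √7, -1 - √7  (≈ 1.646, -3.646)
The two irrational eigenvalues are distinct (simple), so each has alg. mult. = geom. mult. = 1.
Sum of geometric multiplicities equals n, so A has n independent eigenvectors.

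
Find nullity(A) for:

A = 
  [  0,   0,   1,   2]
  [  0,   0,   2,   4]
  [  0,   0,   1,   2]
nullity(A) = 3

Row reduce:
R2 → R2 - (2)·R1
R3 → R3 - (1)·R1
REF = 
  [  0,   0,   1,   2]
  [  0,   0,   0,   0]
  [  0,   0,   0,   0]
Pivot columns: 3 → 1 pivot.
rank(A) = 1, so nullity(A) = 4 - 1 = 3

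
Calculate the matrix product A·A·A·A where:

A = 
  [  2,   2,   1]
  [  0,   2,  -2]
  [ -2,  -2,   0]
A^4 = 
  [ 36,  76, -32]
  [ 56, 120, -48]
  [-48, -104,  44]

A² = A·A:
A²[1,1] = (2)(2) + (2)(0) + (1)(-2) = 2
A²[1,2] = (2)(2) + (2)(2) + (1)(-2) = 6
A²[1,3] = (2)(1) + (2)(-2) + (1)(0) = -2
A²[2,1] = (0)(2) + (2)(0) + (-2)(-2) = 4
A²[2,2] = (0)(2) + (2)(2) + (-2)(-2) = 8
A²[2,3] = (0)(1) + (2)(-2) + (-2)(0) = -4
A²[3,1] = (-2)(2) + (-2)(0) + (0)(-2) = -4
A²[3,2] = (-2)(2) + (-2)(2) + (0)(-2) = -8
A²[3,3] = (-2)(1) + (-2)(-2) + (0)(0) = 2
A² = 
  [  2,   6,  -2]
  [  4,   8,  -4]
  [ -4,  -8,   2]

A^3 = A^2·A:
A^3[1,1] = (2)(2) + (6)(0) + (-2)(-2) = 8
A^3[1,2] = (2)(2) + (6)(2) + (-2)(-2) = 20
A^3[1,3] = (2)(1) + (6)(-2) + (-2)(0) = -10
A^3[2,1] = (4)(2) + (8)(0) + (-4)(-2) = 16
A^3[2,2] = (4)(2) + (8)(2) + (-4)(-2) = 32
A^3[2,3] = (4)(1) + (8)(-2) + (-4)(0) = -12
A^3[3,1] = (-4)(2) + (-8)(0) + (2)(-2) = -12
A^3[3,2] = (-4)(2) + (-8)(2) + (2)(-2) = -28
A^3[3,3] = (-4)(1) + (-8)(-2) + (2)(0) = 12
A^3 = 
  [  8,  20, -10]
  [ 16,  32, -12]
  [-12, -28,  12]

A^4 = A^3·A:
A^4[1,1] = (8)(2) + (20)(0) + (-10)(-2) = 36
A^4[1,2] = (8)(2) + (20)(2) + (-10)(-2) = 76
A^4[1,3] = (8)(1) + (20)(-2) + (-10)(0) = -32
A^4[2,1] = (16)(2) + (32)(0) + (-12)(-2) = 56
A^4[2,2] = (16)(2) + (32)(2) + (-12)(-2) = 120
A^4[2,3] = (16)(1) + (32)(-2) + (-12)(0) = -48
A^4[3,1] = (-12)(2) + (-28)(0) + (12)(-2) = -48
A^4[3,2] = (-12)(2) + (-28)(2) + (12)(-2) = -104
A^4[3,3] = (-12)(1) + (-28)(-2) + (12)(0) = 44
A^4 = 
  [ 36,  76, -32]
  [ 56, 120, -48]
  [-48, -104,  44]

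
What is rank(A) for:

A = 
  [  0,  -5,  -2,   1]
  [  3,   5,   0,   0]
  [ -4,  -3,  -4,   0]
rank(A) = 3

Row reduce:
Swap R1 ↔ R2
R3 → R3 + (4/3)·R1
R3 → R3 + (11/15)·R2
REF = 
  [     3,      5,      0,      0]
  [     0,     -5,     -2,      1]
  [     0,      0, -82/15,  11/15]
Pivot columns: 1, 2, 3 → 3 pivots.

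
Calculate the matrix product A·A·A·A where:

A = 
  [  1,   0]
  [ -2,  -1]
A² = A·A:
A²[1,1] = (1)(1) + (0)(-2) = 1
A²[1,2] = (1)(0) + (0)(-1) = 0
A²[2,1] = (-2)(1) + (-1)(-2) = 0
A²[2,2] = (-2)(0) + (-1)(-1) = 1
A² = 
  [  1,   0]
  [  0,   1]

A^3 = A^2·A:
A^3[1,1] = (1)(1) + (0)(-2) = 1
A^3[1,2] = (1)(0) + (0)(-1) = 0
A^3[2,1] = (0)(1) + (1)(-2) = -2
A^3[2,2] = (0)(0) + (1)(-1) = -1
A^3 = 
  [  1,   0]
  [ -2,  -1]

A^4 = A^3·A:
A^4[1,1] = (1)(1) + (0)(-2) = 1
A^4[1,2] = (1)(0) + (0)(-1) = 0
A^4[2,1] = (-2)(1) + (-1)(-2) = 0
A^4[2,2] = (-2)(0) + (-1)(-1) = 1
A^4 = 
  [  1,   0]
  [  0,   1]

Therefore
A^4 = 
  [  1,   0]
  [  0,   1]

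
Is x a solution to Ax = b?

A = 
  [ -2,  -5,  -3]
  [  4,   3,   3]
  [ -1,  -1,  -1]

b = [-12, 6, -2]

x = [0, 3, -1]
Yes

Ax = [-12, 6, -2] = b ✓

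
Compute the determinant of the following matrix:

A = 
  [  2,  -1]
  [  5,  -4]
For a 2×2 matrix, det = ad - bc = (2)(-4) - (-1)(5) = -3

det(A) = -3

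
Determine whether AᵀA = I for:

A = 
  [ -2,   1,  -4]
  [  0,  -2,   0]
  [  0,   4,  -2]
No

AᵀA = 
  [  4,  -2,   8]
  [ -2,  21, -12]
  [  8, -12,  20]
≠ I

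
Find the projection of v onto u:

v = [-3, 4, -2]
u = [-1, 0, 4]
proj_u(v) = [5/17, 0, -20/17]

v·u = (-3)(-1) + (4)(0) + (-2)(4) = -5
u·u = (-1)² + (0)² + (4)² = 17
proj_u(v) = (v·u / u·u) × u = (-5/17) × u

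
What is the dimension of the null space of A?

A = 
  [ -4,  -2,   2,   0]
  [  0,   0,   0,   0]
nullity(A) = 3

Row reduce:
(no row operations needed)
REF = 
  [ -4,  -2,   2,   0]
  [  0,   0,   0,   0]
Pivot columns: 1 → 1 pivot.
rank(A) = 1, so nullity(A) = 4 - 1 = 3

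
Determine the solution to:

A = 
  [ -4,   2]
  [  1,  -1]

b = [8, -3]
x = [-1, 2]

Row reduce the augmented matrix [A|b]:
R2 → R2 + (1/4)·R1
REF = 
  [  -4,    2,    8]
  [   0, -1/2,   -1]

Back-substitution:
x₂ = (-1) / (-1/2) = 2
x₁ = (8 - (2)(2)) / (-4) = -1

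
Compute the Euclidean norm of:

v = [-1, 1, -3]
3.317

||v||₂ = √((-1)² + (1)² + (-3)²) = √11 = 3.317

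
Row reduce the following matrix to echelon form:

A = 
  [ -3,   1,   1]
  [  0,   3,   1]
Row operations:
No row operations needed (already in echelon form).

Resulting echelon form:
REF = 
  [ -3,   1,   1]
  [  0,   3,   1]

Rank = 2 (number of non-zero pivot rows).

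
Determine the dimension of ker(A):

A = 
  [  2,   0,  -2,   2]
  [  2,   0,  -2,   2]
nullity(A) = 3

Row reduce:
R2 → R2 - (1)·R1
REF = 
  [  2,   0,  -2,   2]
  [  0,   0,   0,   0]
Pivot columns: 1 → 1 pivot.
rank(A) = 1, so nullity(A) = 4 - 1 = 3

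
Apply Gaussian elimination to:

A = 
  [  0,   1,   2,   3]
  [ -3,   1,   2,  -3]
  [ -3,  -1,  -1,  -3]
Row operations:
Swap R1 ↔ R2
R3 → R3 - (1)·R1
R3 → R3 + (2)·R2

Resulting echelon form:
REF = 
  [ -3,   1,   2,  -3]
  [  0,   1,   2,   3]
  [  0,   0,   1,   6]

Rank = 3 (number of non-zero pivot rows).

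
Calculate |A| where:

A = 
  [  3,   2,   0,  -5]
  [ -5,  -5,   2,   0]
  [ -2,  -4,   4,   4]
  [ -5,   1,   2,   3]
612

Cofactor expansion along row 1: det(A) = a₁₁M₁₁ - a₁₂M₁₂ + a₁₃M₁₃ - a₁₄M₁₄

M₁₁ = det[[-5, 2, 0]; [-4, 4, 4]; [1, 2, 3]]
  = (-5)·((4)(3) - (4)(2)) - (2)·((-4)(3) - (4)(1)) + (0)·((-4)(2) - (4)(1))
  = (-5)(4) - (2)(-16) + (0)(-12)
  = 12
M₁₂ = det[[-5, 2, 0]; [-2, 4, 4]; [-5, 2, 3]]
  = (-5)·((4)(3) - (4)(2)) - (2)·((-2)(3) - (4)(-5)) + (0)·((-2)(2) - (4)(-5))
  = (-5)(4) - (2)(14) + (0)(16)
  = -48
M₁₃ = det[[-5, -5, 0]; [-2, -4, 4]; [-5, 1, 3]]
  = (-5)·((-4)(3) - (4)(1)) - (-5)·((-2)(3) - (4)(-5)) + (0)·((-2)(1) - (-4)(-5))
  = (-5)(-16) - (-5)(14) + (0)(-22)
  = 150
M₁₄ = det[[-5, -5, 2]; [-2, -4, 4]; [-5, 1, 2]]
  = (-5)·((-4)(2) - (4)(1)) - (-5)·((-2)(2) - (4)(-5)) + (2)·((-2)(1) - (-4)(-5))
  = (-5)(-12) - (-5)(16) + (2)(-22)
  = 96

det(A) = (3)(12) - (2)(-48) + (0)(150) - (-5)(96) = 612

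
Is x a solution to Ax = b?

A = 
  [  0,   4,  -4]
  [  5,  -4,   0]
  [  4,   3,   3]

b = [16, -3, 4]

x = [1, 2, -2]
Yes

Ax = [16, -3, 4] = b ✓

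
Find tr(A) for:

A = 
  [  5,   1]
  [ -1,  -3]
2

tr(A) = 5 + -3 = 2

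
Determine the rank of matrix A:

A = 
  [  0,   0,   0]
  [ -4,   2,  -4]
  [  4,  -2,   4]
Row reduce:
Swap R1 ↔ R2
R3 → R3 + (1)·R1
REF = 
  [ -4,   2,  -4]
  [  0,   0,   0]
  [  0,   0,   0]
Pivot columns: 1 → 1 pivot.

rank(A) = 1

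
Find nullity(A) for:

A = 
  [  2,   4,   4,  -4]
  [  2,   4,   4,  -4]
nullity(A) = 3

Row reduce:
R2 → R2 - (1)·R1
REF = 
  [  2,   4,   4,  -4]
  [  0,   0,   0,   0]
Pivot columns: 1 → 1 pivot.
rank(A) = 1, so nullity(A) = 4 - 1 = 3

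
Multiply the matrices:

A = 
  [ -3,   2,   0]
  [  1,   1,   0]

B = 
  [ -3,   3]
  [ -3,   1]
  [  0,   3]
A is 2×3 and B is 3×2, so AB is 2×2. Each entry is (row of A)·(column of B):
AB[1,1] = (-3)(-3) + (2)(-3) + (0)(0) = 3
AB[1,2] = (-3)(3) + (2)(1) + (0)(3) = -7
AB[2,1] = (1)(-3) + (1)(-3) + (0)(0) = -6
AB[2,2] = (1)(3) + (1)(1) + (0)(3) = 4

AB = 
  [  3,  -7]
  [ -6,   4]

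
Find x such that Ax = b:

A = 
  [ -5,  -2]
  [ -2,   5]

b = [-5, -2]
x = [1, 0]

Row reduce the augmented matrix [A|b]:
R2 → R2 - (2/5)·R1
REF = 
  [  -5,   -2,   -5]
  [   0, 29/5,    0]

Back-substitution:
x₂ = 0 / (29/5) = 0
x₁ = (-5 - (-2)(0)) / (-5) = 1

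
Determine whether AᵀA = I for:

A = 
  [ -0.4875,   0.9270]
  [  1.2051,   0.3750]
No

AᵀA = 
  [  1.6899,   0]
  [  0,   1]
≠ I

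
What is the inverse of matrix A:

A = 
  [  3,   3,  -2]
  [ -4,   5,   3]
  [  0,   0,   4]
det(A) = (3)·((5)(4) - (3)(0)) - (3)·((-4)(4) - (3)(0)) + (-2)·((-4)(0) - (5)(0))
  = (3)(20) - (3)(-16) + (-2)(0)
  = 108
det(A) = 108 ≠ 0, so A is invertible.

Cofactors Cᵢⱼ = (-1)ⁱ⁺ʲ·Mᵢⱼ:
C = 
  [ 20,  16,   0]
  [-12,  12,   0]
  [ 19,  -1,  27]

adj(A) = Cᵀ:
adj(A) = 
  [ 20, -12,  19]
  [ 16,  12,  -1]
  [  0,   0,  27]

A⁻¹ = (1/108) · adj(A):
A⁻¹ = 
  [  5/27,   -1/9, 19/108]
  [  4/27,    1/9, -1/108]
  [     0,      0,    1/4]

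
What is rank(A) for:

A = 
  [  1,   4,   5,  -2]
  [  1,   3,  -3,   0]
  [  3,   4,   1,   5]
Row reduce:
R2 → R2 - (1)·R1
R3 → R3 - (3)·R1
R3 → R3 - (8)·R2
REF = 
  [  1,   4,   5,  -2]
  [  0,  -1,  -8,   2]
  [  0,   0,  50,  -5]
Pivot columns: 1, 2, 3 → 3 pivots.

rank(A) = 3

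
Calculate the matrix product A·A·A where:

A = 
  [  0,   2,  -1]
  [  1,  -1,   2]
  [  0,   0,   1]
A² = A·A:
A²[1,1] = (0)(0) + (2)(1) + (-1)(0) = 2
A²[1,2] = (0)(2) + (2)(-1) + (-1)(0) = -2
A²[1,3] = (0)(-1) + (2)(2) + (-1)(1) = 3
A²[2,1] = (1)(0) + (-1)(1) + (2)(0) = -1
A²[2,2] = (1)(2) + (-1)(-1) + (2)(0) = 3
A²[2,3] = (1)(-1) + (-1)(2) + (2)(1) = -1
A²[3,1] = (0)(0) + (0)(1) + (1)(0) = 0
A²[3,2] = (0)(2) + (0)(-1) + (1)(0) = 0
A²[3,3] = (0)(-1) + (0)(2) + (1)(1) = 1
A² = 
  [  2,  -2,   3]
  [ -1,   3,  -1]
  [  0,   0,   1]

A^3 = A^2·A:
A^3[1,1] = (2)(0) + (-2)(1) + (3)(0) = -2
A^3[1,2] = (2)(2) + (-2)(-1) + (3)(0) = 6
A^3[1,3] = (2)(-1) + (-2)(2) + (3)(1) = -3
A^3[2,1] = (-1)(0) + (3)(1) + (-1)(0) = 3
A^3[2,2] = (-1)(2) + (3)(-1) + (-1)(0) = -5
A^3[2,3] = (-1)(-1) + (3)(2) + (-1)(1) = 6
A^3[3,1] = (0)(0) + (0)(1) + (1)(0) = 0
A^3[3,2] = (0)(2) + (0)(-1) + (1)(0) = 0
A^3[3,3] = (0)(-1) + (0)(2) + (1)(1) = 1
A^3 = 
  [ -2,   6,  -3]
  [  3,  -5,   6]
  [  0,   0,   1]

Therefore
A^3 = 
  [ -2,   6,  -3]
  [  3,  -5,   6]
  [  0,   0,   1]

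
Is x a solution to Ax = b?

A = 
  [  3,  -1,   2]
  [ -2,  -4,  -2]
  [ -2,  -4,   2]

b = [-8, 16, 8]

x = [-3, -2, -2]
No

Ax = [-11, 18, 10] ≠ b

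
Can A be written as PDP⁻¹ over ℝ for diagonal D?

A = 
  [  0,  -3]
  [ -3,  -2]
Yes

tr(A) = -2, det(A) = -9
Characteristic polynomial: λ² - tr(A)λ + det(A) = λ² + 2λ - 9
λ² + 2λ - 9 = 0  ⇒  λ = (-2 ± √((2)² - 4·(-9)))/2 = (-2 ± √(40))/2
  = -1 + √10,  -1 - √10
Eigenvalues: -1 + √10, -1 - √10  (≈ 2.162, -4.162)
The two irrational eigenvalues are distinct (simple), so each has alg. mult. = geom. mult. = 1.
Sum of geometric multiplicities equals n, so A has n independent eigenvectors.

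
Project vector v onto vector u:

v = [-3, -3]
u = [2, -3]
proj_u(v) = [6/13, -9/13]

v·u = (-3)(2) + (-3)(-3) = 3
u·u = (2)² + (-3)² = 13
proj_u(v) = (v·u / u·u) × u = (3/13) × u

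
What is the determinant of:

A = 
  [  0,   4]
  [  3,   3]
-12

For a 2×2 matrix, det = ad - bc = (0)(3) - (4)(3) = -12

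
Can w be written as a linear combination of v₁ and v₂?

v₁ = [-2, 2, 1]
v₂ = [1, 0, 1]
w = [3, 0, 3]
Yes

Form the augmented matrix and row-reduce:
[v₁|v₂|w] = 
  [ -2,   1,   3]
  [  2,   0,   0]
  [  1,   1,   3]
R2 → R2 + (1)·R1
R3 → R3 + (1/2)·R1
R3 → R3 - (3/2)·R2
REF = 
  [ -2,   1,   3]
  [  0,   1,   3]
  [  0,   0,   0]

No row of the form [0 0 | nonzero], so the system is consistent. Back-substitution gives c₁ = 0, c₂ = 3: w = (0)·v₁ + (3)·v₂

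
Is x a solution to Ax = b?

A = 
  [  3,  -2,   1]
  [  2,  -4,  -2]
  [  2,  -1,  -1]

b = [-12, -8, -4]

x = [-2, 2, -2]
Yes

Ax = [-12, -8, -4] = b ✓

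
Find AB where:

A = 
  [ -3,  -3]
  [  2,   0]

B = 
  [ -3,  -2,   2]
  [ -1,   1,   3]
A is 2×2 and B is 2×3, so AB is 2×3. Each entry is (row of A)·(column of B):
AB[1,1] = (-3)(-3) + (-3)(-1) = 12
AB[1,2] = (-3)(-2) + (-3)(1) = 3
AB[1,3] = (-3)(2) + (-3)(3) = -15
AB[2,1] = (2)(-3) + (0)(-1) = -6
AB[2,2] = (2)(-2) + (0)(1) = -4
AB[2,3] = (2)(2) + (0)(3) = 4

AB = 
  [ 12,   3, -15]
  [ -6,  -4,   4]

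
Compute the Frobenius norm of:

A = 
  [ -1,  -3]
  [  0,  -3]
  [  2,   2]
||A||_F = 5.196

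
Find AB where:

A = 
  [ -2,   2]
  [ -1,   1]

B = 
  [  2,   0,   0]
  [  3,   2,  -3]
AB = 
  [  2,   4,  -6]
  [  1,   2,  -3]

A is 2×2 and B is 2×3, so AB is 2×3. Each entry is (row of A)·(column of B):
AB[1,1] = (-2)(2) + (2)(3) = 2
AB[1,2] = (-2)(0) + (2)(2) = 4
AB[1,3] = (-2)(0) + (2)(-3) = -6
AB[2,1] = (-1)(2) + (1)(3) = 1
AB[2,2] = (-1)(0) + (1)(2) = 2
AB[2,3] = (-1)(0) + (1)(-3) = -3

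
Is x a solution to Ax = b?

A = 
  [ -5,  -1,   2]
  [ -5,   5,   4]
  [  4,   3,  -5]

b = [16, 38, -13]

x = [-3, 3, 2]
Yes

Ax = [16, 38, -13] = b ✓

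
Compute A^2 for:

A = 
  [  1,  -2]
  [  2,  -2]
A² = A·A:
A²[1,1] = (1)(1) + (-2)(2) = -3
A²[1,2] = (1)(-2) + (-2)(-2) = 2
A²[2,1] = (2)(1) + (-2)(2) = -2
A²[2,2] = (2)(-2) + (-2)(-2) = 0
A² = 
  [ -3,   2]
  [ -2,   0]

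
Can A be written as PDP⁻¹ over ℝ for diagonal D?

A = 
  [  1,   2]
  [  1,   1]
Yes

tr(A) = 2, det(A) = -1
Characteristic polynomial: λ² - tr(A)λ + det(A) = λ² - 2λ - 1
λ² - 2λ - 1 = 0  ⇒  λ = (2 ± √((-2)² - 4·(-1)))/2 = (2 ± √(8))/2
  = 1 + √2,  1 - √2
Eigenvalues: 1 + √2, 1 - √2  (≈ 2.414, -0.4142)
The two irrational eigenvalues are distinct (simple), so each has alg. mult. = geom. mult. = 1.
Sum of geometric multiplicities equals n, so A has n independent eigenvectors.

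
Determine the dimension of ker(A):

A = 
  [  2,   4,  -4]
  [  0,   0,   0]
nullity(A) = 2

Row reduce:
(no row operations needed)
REF = 
  [  2,   4,  -4]
  [  0,   0,   0]
Pivot columns: 1 → 1 pivot.
rank(A) = 1, so nullity(A) = 3 - 1 = 2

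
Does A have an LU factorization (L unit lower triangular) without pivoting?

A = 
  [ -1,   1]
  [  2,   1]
Yes.
A[1,1] = -1 ≠ 0, so Gaussian elimination proceeds without a row swap: multiplier ℓ₂₁ = (2)/(-1) = -2, and U[2,2] = 1 - (-2)(1) = 3.
L = 
  [  1,   0]
  [ -2,   1]
U = 
  [ -1,   1]
  [  0,   3]
Check row 2 of LU: [(-2)(-1), (-2)(1) + 3] = [2, 1] = row 2 of A ✓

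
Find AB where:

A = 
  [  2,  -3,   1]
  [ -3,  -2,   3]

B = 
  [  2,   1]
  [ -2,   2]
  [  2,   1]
A is 2×3 and B is 3×2, so AB is 2×2. Each entry is (row of A)·(column of B):
AB[1,1] = (2)(2) + (-3)(-2) + (1)(2) = 12
AB[1,2] = (2)(1) + (-3)(2) + (1)(1) = -3
AB[2,1] = (-3)(2) + (-2)(-2) + (3)(2) = 4
AB[2,2] = (-3)(1) + (-2)(2) + (3)(1) = -4

AB = 
  [ 12,  -3]
  [  4,  -4]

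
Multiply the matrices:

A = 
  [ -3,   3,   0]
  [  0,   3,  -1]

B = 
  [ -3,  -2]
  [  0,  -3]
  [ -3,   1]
A is 2×3 and B is 3×2, so AB is 2×2. Each entry is (row of A)·(column of B):
AB[1,1] = (-3)(-3) + (3)(0) + (0)(-3) = 9
AB[1,2] = (-3)(-2) + (3)(-3) + (0)(1) = -3
AB[2,1] = (0)(-3) + (3)(0) + (-1)(-3) = 3
AB[2,2] = (0)(-2) + (3)(-3) + (-1)(1) = -10

AB = 
  [  9,  -3]
  [  3, -10]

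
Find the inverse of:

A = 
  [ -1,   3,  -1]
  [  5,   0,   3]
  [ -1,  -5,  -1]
det(A) = (-1)·((0)(-1) - (3)(-5)) - (3)·((5)(-1) - (3)(-1)) + (-1)·((5)(-5) - (0)(-1))
  = (-1)(15) - (3)(-2) + (-1)(-25)
  = 16
det(A) = 16 ≠ 0, so A is invertible.

Cofactors Cᵢⱼ = (-1)ⁱ⁺ʲ·Mᵢⱼ:
C = 
  [ 15,   2, -25]
  [  8,   0,  -8]
  [  9,  -2, -15]

adj(A) = Cᵀ:
adj(A) = 
  [ 15,   8,   9]
  [  2,   0,  -2]
  [-25,  -8, -15]

A⁻¹ = (1/16) · adj(A):
A⁻¹ = 
  [ 15/16,    1/2,   9/16]
  [   1/8,      0,   -1/8]
  [-25/16,   -1/2, -15/16]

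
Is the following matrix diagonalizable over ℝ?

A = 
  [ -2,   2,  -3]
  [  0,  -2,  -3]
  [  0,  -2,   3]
Yes

Characteristic polynomial: det(λI - A) = λ³ + λ² - 14λ - 24
Testing integer divisors of the constant term: p(-2) = 0, so (λ + 2) is a factor:
p(λ) = (λ + 2)(λ² - λ - 12)
λ² - λ - 12 = (λ + 3)(λ - 4)
Eigenvalues: -2, 4, -3
λ=-3: alg. mult. = 1, geom. mult. = 3 - rank(A - (-3)I) = 3 - 2 = 1
λ=-2: alg. mult. = 1, geom. mult. = 3 - rank(A - (-2)I) = 3 - 2 = 1
λ=4: alg. mult. = 1, geom. mult. = 3 - rank(A - (4)I) = 3 - 2 = 1
Sum of geometric multiplicities equals n, so A has n independent eigenvectors.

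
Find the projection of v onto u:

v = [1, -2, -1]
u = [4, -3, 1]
v·u = (1)(4) + (-2)(-3) + (-1)(1) = 9
u·u = (4)² + (-3)² + (1)² = 26
proj_u(v) = (v·u / u·u) × u = (9/26) × u

proj_u(v) = [18/13, -27/26, 9/26]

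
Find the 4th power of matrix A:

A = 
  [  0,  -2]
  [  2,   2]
A^4 = 
  [  0,  16]
  [-16, -16]

A² = A·A:
A²[1,1] = (0)(0) + (-2)(2) = -4
A²[1,2] = (0)(-2) + (-2)(2) = -4
A²[2,1] = (2)(0) + (2)(2) = 4
A²[2,2] = (2)(-2) + (2)(2) = 0
A² = 
  [ -4,  -4]
  [  4,   0]

A^3 = A^2·A:
A^3[1,1] = (-4)(0) + (-4)(2) = -8
A^3[1,2] = (-4)(-2) + (-4)(2) = 0
A^3[2,1] = (4)(0) + (0)(2) = 0
A^3[2,2] = (4)(-2) + (0)(2) = -8
A^3 = 
  [ -8,   0]
  [  0,  -8]

A^4 = A^3·A:
A^4[1,1] = (-8)(0) + (0)(2) = 0
A^4[1,2] = (-8)(-2) + (0)(2) = 16
A^4[2,1] = (0)(0) + (-8)(2) = -16
A^4[2,2] = (0)(-2) + (-8)(2) = -16
A^4 = 
  [  0,  16]
  [-16, -16]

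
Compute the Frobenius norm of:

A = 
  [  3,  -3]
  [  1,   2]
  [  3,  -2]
||A||_F = 6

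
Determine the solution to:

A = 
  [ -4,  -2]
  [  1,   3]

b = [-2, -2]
Row reduce the augmented matrix [A|b]:
R2 → R2 + (1/4)·R1
REF = 
  [  -4,   -2,   -2]
  [   0,  5/2, -5/2]

Back-substitution:
x₂ = (-5/2) / (5/2) = -1
x₁ = (-2 - (-2)(-1)) / (-4) = 1

x = [1, -1]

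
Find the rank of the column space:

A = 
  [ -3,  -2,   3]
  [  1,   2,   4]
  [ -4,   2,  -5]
dim(Col(A)) = 3

Row reduce:
R2 → R2 + (1/3)·R1
R3 → R3 - (4/3)·R1
R3 → R3 - (7/2)·R2
REF = 
  [   -3,    -2,     3]
  [    0,   4/3,     5]
  [    0,     0, -53/2]
Pivot columns: 1, 2, 3 → 3 pivots.
dim(Col(A)) = number of pivot columns = 3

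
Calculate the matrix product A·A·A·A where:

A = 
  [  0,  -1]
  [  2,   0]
A² = A·A:
A²[1,1] = (0)(0) + (-1)(2) = -2
A²[1,2] = (0)(-1) + (-1)(0) = 0
A²[2,1] = (2)(0) + (0)(2) = 0
A²[2,2] = (2)(-1) + (0)(0) = -2
A² = 
  [ -2,   0]
  [  0,  -2]

A^3 = A^2·A:
A^3[1,1] = (-2)(0) + (0)(2) = 0
A^3[1,2] = (-2)(-1) + (0)(0) = 2
A^3[2,1] = (0)(0) + (-2)(2) = -4
A^3[2,2] = (0)(-1) + (-2)(0) = 0
A^3 = 
  [  0,   2]
  [ -4,   0]

A^4 = A^3·A:
A^4[1,1] = (0)(0) + (2)(2) = 4
A^4[1,2] = (0)(-1) + (2)(0) = 0
A^4[2,1] = (-4)(0) + (0)(2) = 0
A^4[2,2] = (-4)(-1) + (0)(0) = 4
A^4 = 
  [  4,   0]
  [  0,   4]

Therefore
A^4 = 
  [  4,   0]
  [  0,   4]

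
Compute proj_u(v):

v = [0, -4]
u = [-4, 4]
proj_u(v) = [2, -2]

v·u = (0)(-4) + (-4)(4) = -16
u·u = (-4)² + (4)² = 32
proj_u(v) = (v·u / u·u) × u = (-16/32) × u = (-1/2) × u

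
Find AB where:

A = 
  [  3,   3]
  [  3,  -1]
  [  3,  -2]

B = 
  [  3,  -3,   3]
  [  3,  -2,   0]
A is 3×2 and B is 2×3, so AB is 3×3. Each entry is (row of A)·(column of B):
AB[1,1] = (3)(3) + (3)(3) = 18
AB[1,2] = (3)(-3) + (3)(-2) = -15
AB[1,3] = (3)(3) + (3)(0) = 9
AB[2,1] = (3)(3) + (-1)(3) = 6
AB[2,2] = (3)(-3) + (-1)(-2) = -7
AB[2,3] = (3)(3) + (-1)(0) = 9
AB[3,1] = (3)(3) + (-2)(3) = 3
AB[3,2] = (3)(-3) + (-2)(-2) = -5
AB[3,3] = (3)(3) + (-2)(0) = 9

AB = 
  [ 18, -15,   9]
  [  6,  -7,   9]
  [  3,  -5,   9]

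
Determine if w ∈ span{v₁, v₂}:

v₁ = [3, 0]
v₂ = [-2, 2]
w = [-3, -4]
Yes

Form the augmented matrix and row-reduce:
[v₁|v₂|w] = 
  [  3,  -2,  -3]
  [  0,   2,  -4]
(already in echelon form — no row operations needed)

No row of the form [0 0 | nonzero], so the system is consistent. Back-substitution gives c₁ = -7/3, c₂ = -2: w = (-7/3)·v₁ + (-2)·v₂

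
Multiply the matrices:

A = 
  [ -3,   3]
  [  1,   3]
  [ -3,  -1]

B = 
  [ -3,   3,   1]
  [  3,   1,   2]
AB = 
  [ 18,  -6,   3]
  [  6,   6,   7]
  [  6, -10,  -5]

A is 3×2 and B is 2×3, so AB is 3×3. Each entry is (row of A)·(column of B):
AB[1,1] = (-3)(-3) + (3)(3) = 18
AB[1,2] = (-3)(3) + (3)(1) = -6
AB[1,3] = (-3)(1) + (3)(2) = 3
AB[2,1] = (1)(-3) + (3)(3) = 6
AB[2,2] = (1)(3) + (3)(1) = 6
AB[2,3] = (1)(1) + (3)(2) = 7
AB[3,1] = (-3)(-3) + (-1)(3) = 6
AB[3,2] = (-3)(3) + (-1)(1) = -10
AB[3,3] = (-3)(1) + (-1)(2) = -5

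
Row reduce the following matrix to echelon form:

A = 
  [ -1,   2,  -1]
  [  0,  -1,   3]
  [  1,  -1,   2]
Row operations:
R3 → R3 + (1)·R1
R3 → R3 + (1)·R2

Resulting echelon form:
REF = 
  [ -1,   2,  -1]
  [  0,  -1,   3]
  [  0,   0,   4]

Rank = 3 (number of non-zero pivot rows).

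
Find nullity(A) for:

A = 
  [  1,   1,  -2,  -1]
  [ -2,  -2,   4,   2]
nullity(A) = 3

Row reduce:
R2 → R2 + (2)·R1
REF = 
  [  1,   1,  -2,  -1]
  [  0,   0,   0,   0]
Pivot columns: 1 → 1 pivot.
rank(A) = 1, so nullity(A) = 4 - 1 = 3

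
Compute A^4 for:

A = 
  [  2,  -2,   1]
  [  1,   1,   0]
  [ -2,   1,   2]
A^4 = 
  [-43,  33,   3]
  [-10,  -7,  13]
  [  7,  42, -17]

A² = A·A:
A²[1,1] = (2)(2) + (-2)(1) + (1)(-2) = 0
A²[1,2] = (2)(-2) + (-2)(1) + (1)(1) = -5
A²[1,3] = (2)(1) + (-2)(0) + (1)(2) = 4
A²[2,1] = (1)(2) + (1)(1) + (0)(-2) = 3
A²[2,2] = (1)(-2) + (1)(1) + (0)(1) = -1
A²[2,3] = (1)(1) + (1)(0) + (0)(2) = 1
A²[3,1] = (-2)(2) + (1)(1) + (2)(-2) = -7
A²[3,2] = (-2)(-2) + (1)(1) + (2)(1) = 7
A²[3,3] = (-2)(1) + (1)(0) + (2)(2) = 2
A² = 
  [  0,  -5,   4]
  [  3,  -1,   1]
  [ -7,   7,   2]

A^3 = A^2·A:
A^3[1,1] = (0)(2) + (-5)(1) + (4)(-2) = -13
A^3[1,2] = (0)(-2) + (-5)(1) + (4)(1) = -1
A^3[1,3] = (0)(1) + (-5)(0) + (4)(2) = 8
A^3[2,1] = (3)(2) + (-1)(1) + (1)(-2) = 3
A^3[2,2] = (3)(-2) + (-1)(1) + (1)(1) = -6
A^3[2,3] = (3)(1) + (-1)(0) + (1)(2) = 5
A^3[3,1] = (-7)(2) + (7)(1) + (2)(-2) = -11
A^3[3,2] = (-7)(-2) + (7)(1) + (2)(1) = 23
A^3[3,3] = (-7)(1) + (7)(0) + (2)(2) = -3
A^3 = 
  [-13,  -1,   8]
  [  3,  -6,   5]
  [-11,  23,  -3]

A^4 = A^3·A:
A^4[1,1] = (-13)(2) + (-1)(1) + (8)(-2) = -43
A^4[1,2] = (-13)(-2) + (-1)(1) + (8)(1) = 33
A^4[1,3] = (-13)(1) + (-1)(0) + (8)(2) = 3
A^4[2,1] = (3)(2) + (-6)(1) + (5)(-2) = -10
A^4[2,2] = (3)(-2) + (-6)(1) + (5)(1) = -7
A^4[2,3] = (3)(1) + (-6)(0) + (5)(2) = 13
A^4[3,1] = (-11)(2) + (23)(1) + (-3)(-2) = 7
A^4[3,2] = (-11)(-2) + (23)(1) + (-3)(1) = 42
A^4[3,3] = (-11)(1) + (23)(0) + (-3)(2) = -17
A^4 = 
  [-43,  33,   3]
  [-10,  -7,  13]
  [  7,  42, -17]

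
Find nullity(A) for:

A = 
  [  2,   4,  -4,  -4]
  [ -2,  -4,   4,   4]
nullity(A) = 3

Row reduce:
R2 → R2 + (1)·R1
REF = 
  [  2,   4,  -4,  -4]
  [  0,   0,   0,   0]
Pivot columns: 1 → 1 pivot.
rank(A) = 1, so nullity(A) = 4 - 1 = 3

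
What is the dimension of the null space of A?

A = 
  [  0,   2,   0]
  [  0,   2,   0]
nullity(A) = 2

Row reduce:
R2 → R2 - (1)·R1
REF = 
  [  0,   2,   0]
  [  0,   0,   0]
Pivot columns: 2 → 1 pivot.
rank(A) = 1, so nullity(A) = 3 - 1 = 2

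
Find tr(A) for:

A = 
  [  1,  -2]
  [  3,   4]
5

tr(A) = 1 + 4 = 5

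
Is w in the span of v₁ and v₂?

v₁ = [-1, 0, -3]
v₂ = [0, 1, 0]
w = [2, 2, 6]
Yes

Form the augmented matrix and row-reduce:
[v₁|v₂|w] = 
  [ -1,   0,   2]
  [  0,   1,   2]
  [ -3,   0,   6]
R3 → R3 - (3)·R1
REF = 
  [ -1,   0,   2]
  [  0,   1,   2]
  [  0,   0,   0]

No row of the form [0 0 | nonzero], so the system is consistent. Back-substitution gives c₁ = -2, c₂ = 2: w = (-2)·v₁ + (2)·v₂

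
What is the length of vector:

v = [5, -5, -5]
8.66

||v||₂ = √((5)² + (-5)² + (-5)²) = √75 = 8.66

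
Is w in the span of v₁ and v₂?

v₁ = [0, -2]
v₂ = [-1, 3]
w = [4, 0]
Yes

Form the augmented matrix and row-reduce:
[v₁|v₂|w] = 
  [  0,  -1,   4]
  [ -2,   3,   0]
Swap R1 ↔ R2
REF = 
  [ -2,   3,   0]
  [  0,  -1,   4]

No row of the form [0 0 | nonzero], so the system is consistent. Back-substitution gives c₁ = -6, c₂ = -4: w = (-6)·v₁ + (-4)·v₂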